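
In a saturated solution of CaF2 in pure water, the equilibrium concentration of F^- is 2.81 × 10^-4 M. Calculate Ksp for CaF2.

Ksp = 1.11 × 10^-11

CaF2(s) ⇌ Ca^2+ + 2 F^-
Stoichiometry gives [Ca^2+] = (1/2)[F^-] = 1.405 x 10^-4 M.
Ksp = [Ca^2+][F^-]^2
Ksp = 1.405 × 10^-4 × (2.81 × 10^-4)^2 = 1.11 x 10^-11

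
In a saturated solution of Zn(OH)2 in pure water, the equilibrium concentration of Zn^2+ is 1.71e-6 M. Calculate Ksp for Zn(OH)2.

Zn(OH)2(s) <=> Zn^2+(aq) + 2 OH^-(aq)
Stoichiometry gives [OH^-] = (2/1)[Zn^2+] = 3.420 × 10^-6 M.
Ksp = [Zn^2+][OH^-]^2
Ksp = 1.71 x 10^-6 × (3.420 × 10^-6)^2 = 2.00 × 10^-17

2.00e-17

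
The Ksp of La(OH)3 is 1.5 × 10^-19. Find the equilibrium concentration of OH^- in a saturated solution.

La(OH)3(s) <=> La^3+(aq) + 3 OH^-(aq)
Ksp = [La^3+][OH^-]^3
Let s = molar solubility. Then [La^3+] = s and [OH^-] = 3s.
Ksp = s(3s)^3 = 27s^4
s^4 = 1.5 × 10^-19 / 27, so s = 8.63 x 10^-6 M
[OH^-] = 3s = 2.6 × 10^-5 M

2.6e-5 M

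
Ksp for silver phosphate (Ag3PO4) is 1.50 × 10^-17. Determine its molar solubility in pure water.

2.73e-5 M

Ag3PO4(s) ⇌ 3 Ag^+ + PO4^3-
Ksp = [Ag^+]^3[PO4^3-]
Let s = molar solubility. Then [Ag^+] = 3s and [PO4^3-] = s.
Ksp = (3s)^3s = 27s^4
Solving, s = (1.50 × 10^-17/27)^(1/4) = 2.73 x 10^-5 M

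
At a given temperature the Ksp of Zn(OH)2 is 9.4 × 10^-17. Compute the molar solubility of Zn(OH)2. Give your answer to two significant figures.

2.9 x 10^-6 M

Zn(OH)2(s) ⇌ Zn^2+ + 2 OH^-
Ksp = [Zn^2+][OH^-]^2
Let s = molar solubility. Then [Zn^2+] = s and [OH^-] = 2s.
So Ksp = s × (2s)^2 = 4s^3
s = (9.4 × 10^-17 / 4)^(1/3) = 2.9 × 10^-6 M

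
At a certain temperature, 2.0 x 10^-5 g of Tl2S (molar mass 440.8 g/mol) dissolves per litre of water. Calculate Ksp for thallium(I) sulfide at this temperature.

Molar solubility s = (2.0 x 10^-5 g/L) / (440.8 g/mol) = 4.54 × 10^-8 M.
Tl2S(s) ⇌ 2 Tl^+ + S^2-
With molar solubility s: [Tl^+] = 2s, [S^2-] = s.
Ksp = [Tl^+]^2[S^2-]
So Ksp = (2s)^2 × s = 4s^3
With s = 4.54 × 10^-8: Ksp = 3.7 × 10^-22

3.7 × 10^-22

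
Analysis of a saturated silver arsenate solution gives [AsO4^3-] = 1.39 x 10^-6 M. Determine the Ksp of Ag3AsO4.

Ksp ≈ 1.01 x 10^-22

Ag3AsO4(s) ⇌ 3 Ag^+ + AsO4^3-
Stoichiometry gives [Ag^+] = (3/1)[AsO4^3-] = 4.170 x 10^-6 M.
Ksp = [Ag^+]^3[AsO4^3-]
Ksp = (4.170 × 10^-6)^3 × 1.39 × 10^-6 = 1.01 × 10^-22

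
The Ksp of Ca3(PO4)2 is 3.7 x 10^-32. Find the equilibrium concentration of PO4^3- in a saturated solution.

[PO4^3-] = 4.1 × 10^-7 M

Ca3(PO4)2(s) <=> 3 Ca^2+(aq) + 2 PO4^3-(aq)
Ksp = [Ca^2+]^3[PO4^3-]^2
With molar solubility s: [Ca^2+] = 3s, [PO4^3-] = 2s.
So Ksp = (3s)^3 × (2s)^2 = 108s^5
s^5 = 3.7 x 10^-32 / 108, so s = 2.03 x 10^-7 M
[PO4^3-] = 2s = 4.1 × 10^-7 M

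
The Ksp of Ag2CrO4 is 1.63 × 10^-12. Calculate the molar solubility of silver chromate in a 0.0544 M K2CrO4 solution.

2.74e-6 M

Ag2CrO4(s) ⇌ 2 Ag^+(aq) + CrO4^2-(aq)
Ksp = [Ag^+]^2[CrO4^2-]
Let s be the molar solubility in this solution. [Ag^+] = 2s, [CrO4^2-] = 0.0544 + s ≈ 0.0544 (since CrO4^2- from K2CrO4 dominates).
Ksp ≈ (2s)^2 × 0.0544
s = 2.74 × 10^-6 M
Check: s = 2.7 x 10^-6 ≪ 0.0544, so the approximation is valid.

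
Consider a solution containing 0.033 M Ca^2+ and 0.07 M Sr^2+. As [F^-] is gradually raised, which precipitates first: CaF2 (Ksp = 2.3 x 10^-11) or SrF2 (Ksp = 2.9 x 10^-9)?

Precipitation of each salt starts when its ion product equals its Ksp.
For CaF2: 2.3 x 10^-11 = 0.033 × [F^-]^2  ⇒  [F^-] = 2.6 × 10^-5 M.
For SrF2: 2.9 x 10^-9 = 0.07 × [F^-]^2  ⇒  [F^-] = 2.0 x 10^-4 M.
The salt with the lower threshold [F^-] precipitates first: CaF2.

CaF2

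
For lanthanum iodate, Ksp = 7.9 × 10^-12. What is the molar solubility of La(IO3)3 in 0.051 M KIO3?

La(IO3)3(s) <=> La^3+(aq) + 3 IO3^-(aq)
Ksp = [La^3+][IO3^-]^3
Let s be the molar solubility in this solution. [La^3+] = s, [IO3^-] = 0.051 + 3s ≈ 0.051 (common-ion effect: IO3^- is already 0.051 M).
Ksp ≈ s × (0.051)^3
s = 6.0 × 10^-8 M
Check: 3s = 1.8 × 10^-7 ≪ 0.051, so the approximation is valid.

6.0 × 10^-8 M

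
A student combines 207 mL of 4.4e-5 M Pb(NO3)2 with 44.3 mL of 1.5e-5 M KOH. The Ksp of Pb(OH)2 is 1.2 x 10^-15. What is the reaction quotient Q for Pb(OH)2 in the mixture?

2.5 × 10^-16

Total volume = 207 + 44.3 = 251.3 mL.
[Pb^2+] = 4.4 × 10^-5 × (207/251.3) = 3.62 × 10^-5 M
[OH^-] = 1.5 × 10^-5 × (44.3/251.3) = 2.64 × 10^-6 M
Pb(OH)2(s) ⇌ Pb^2+ + 2 OH^-, so Q = [Pb^2+][OH^-]^2
Q = (3.62 × 10^-5)(2.64 x 10^-6)^2 = 2.5 x 10^-16
Q < Ksp, so no precipitate of Pb(OH)2 forms.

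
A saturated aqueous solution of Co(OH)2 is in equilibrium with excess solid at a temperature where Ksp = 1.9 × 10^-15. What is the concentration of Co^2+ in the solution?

[Co^2+] = 7.8 × 10^-6 M

Co(OH)2(s) ⇌ Co^2+ + 2 OH^-
Ksp = [Co^2+][OH^-]^2
Let s = molar solubility. Then [Co^2+] = s and [OH^-] = 2s.
So Ksp = s × (2s)^2 = 4s^3
Solving, s = (1.9 × 10^-15/4)^(1/3) = 7.80 × 10^-6 M
[Co^2+] = s = 7.8 × 10^-6 M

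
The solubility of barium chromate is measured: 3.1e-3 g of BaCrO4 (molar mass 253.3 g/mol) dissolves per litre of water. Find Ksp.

Molar solubility s = (3.1 × 10^-3 g/L) / (253.3 g/mol) = 1.22 × 10^-5 M.
BaCrO4(s) ⇌ Ba^2+(aq) + CrO4^2-(aq)
With molar solubility s: [Ba^2+] = s, [CrO4^2-] = s.
Ksp = [Ba^2+][CrO4^2-]
Ksp = s^2
Ksp = (1.22 × 10^-5)^2 = 1.5 × 10^-10

Ksp ≈ 1.5 × 10^-10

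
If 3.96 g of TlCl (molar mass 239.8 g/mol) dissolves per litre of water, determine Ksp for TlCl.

Molar solubility s = (3.96 g/L) / (239.8 g/mol) = 1.651 × 10^-2 M.
TlCl(s) ⇌ Tl^+(aq) + Cl^-(aq)
If s mol/L of TlCl dissolves, [Tl^+] = s and [Cl^-] = s.
Ksp = [Tl^+][Cl^-]
Ksp = (s)(s) = s^2
Ksp = (1.651 x 10^-2)^2 = 2.73 × 10^-4

Ksp ≈ 2.73e-4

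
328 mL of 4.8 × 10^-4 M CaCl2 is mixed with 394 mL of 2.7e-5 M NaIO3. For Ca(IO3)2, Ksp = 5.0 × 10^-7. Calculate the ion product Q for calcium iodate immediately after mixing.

Total volume = 328 + 394 = 722 mL.
[Ca^2+] = 4.8 × 10^-4 × (328/722) = 2.18 × 10^-4 M
[IO3^-] = 2.7 x 10^-5 × (394/722) = 1.47 x 10^-5 M
Ca(IO3)2(s) <=> Ca^2+(aq) + 2 IO3^-(aq), so Q = [Ca^2+][IO3^-]^2
Q = (2.18 x 10^-4)(1.47 × 10^-5)^2 = 4.7 x 10^-14
Q < Ksp, so no precipitate of Ca(IO3)2 forms.

Q = 4.7 × 10^-14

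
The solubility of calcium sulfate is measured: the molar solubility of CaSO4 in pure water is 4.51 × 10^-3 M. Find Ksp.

CaSO4(s) ⇌ Ca^2+(aq) + SO4^2-(aq)
With molar solubility s: [Ca^2+] = s, [SO4^2-] = s.
Ksp = [Ca^2+][SO4^2-]
Ksp = s × s = s^2
With s = 4.51 × 10^-3: Ksp = 2.03 × 10^-5

Ksp ≈ 2.03e-5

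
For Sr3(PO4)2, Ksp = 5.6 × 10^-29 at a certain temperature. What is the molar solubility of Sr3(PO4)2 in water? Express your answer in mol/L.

Sr3(PO4)2(s) ⇌ 3 Sr^2+ + 2 PO4^3-
Ksp = [Sr^2+]^3[PO4^3-]^2
If s mol/L of Sr3(PO4)2 dissolves, [Sr^2+] = 3s and [PO4^3-] = 2s.
Ksp = (3s)^3(2s)^2 = 108s^5
s = (5.6 × 10^-29 / 108)^(1/5) = 8.8 × 10^-7 M

s = 8.8 × 10^-7 M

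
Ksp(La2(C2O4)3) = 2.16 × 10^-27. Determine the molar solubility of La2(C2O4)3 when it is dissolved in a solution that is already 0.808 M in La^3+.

La2(C2O4)3(s) ⇌ 2 La^3+(aq) + 3 C2O4^2-(aq)
Ksp = [La^3+]^2[C2O4^2-]^3
Let s = moles of La2(C2O4)3 that dissolve per litre. [La^3+] = 0.808 + 2s ≈ 0.808, [C2O4^2-] = 3s (common-ion effect: La^3+ is already 0.808 M).
Ksp ≈ (0.808)^2 × (3s)^3
s = 4.97 x 10^-10 M
Check: 2s = 9.9 × 10^-10 ≪ 0.808, so the approximation is valid.

s ≈ 4.97 x 10^-10 M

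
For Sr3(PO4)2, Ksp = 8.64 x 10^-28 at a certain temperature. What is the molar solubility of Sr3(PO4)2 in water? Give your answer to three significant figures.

1.52 × 10^-6 M

Sr3(PO4)2(s) ⇌ 3 Sr^2+(aq) + 2 PO4^3-(aq)
Ksp = [Sr^2+]^3[PO4^3-]^2
For each mole of Sr3(PO4)2 that dissolves: [Sr^2+] = 3s, [PO4^3-] = 2s.
So Ksp = (3s)^3 × (2s)^2 = 108s^5
s = (8.64 x 10^-28 / 108)^(1/5) = 1.52 x 10^-6 M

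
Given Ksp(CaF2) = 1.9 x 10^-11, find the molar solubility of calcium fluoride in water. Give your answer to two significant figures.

CaF2(s) ⇌ Ca^2+ + 2 F^-
Ksp = [Ca^2+][F^-]^2
For each mole of CaF2 that dissolves: [Ca^2+] = s, [F^-] = 2s.
Ksp = s(2s)^2 = 4s^3
s^3 = 1.9 x 10^-11 / 4, so s = 1.7 x 10^-4 M

s = 1.7 × 10^-4 M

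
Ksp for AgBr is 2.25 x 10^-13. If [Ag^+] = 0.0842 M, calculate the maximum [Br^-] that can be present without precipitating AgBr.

[Br^-] ≈ 2.67 × 10^-12 M

AgBr(s) ⇌ Ag^+(aq) + Br^-(aq)
Ksp = [Ag^+][Br^-]
Precipitation begins when Q = Ksp. With [Ag^+] = 0.0842 M:
2.25 x 10^-13 = (0.0842) × [Br^-]
[Br^-] = (2.25 x 10^-13 / 8.42 x 10^-2) = 2.67 × 10^-12 M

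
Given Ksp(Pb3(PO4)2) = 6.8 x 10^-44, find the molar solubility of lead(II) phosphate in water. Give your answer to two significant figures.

s = 9.1 × 10^-10 M

Pb3(PO4)2(s) ⇌ 3 Pb^2+ + 2 PO4^3-
Ksp = [Pb^2+]^3[PO4^3-]^2
Let s = molar solubility. Then [Pb^2+] = 3s and [PO4^3-] = 2s.
Ksp = (3s)^3(2s)^2 = 108s^5
s = (6.8 x 10^-44 / 108)^(1/5) = 9.1 × 10^-10 M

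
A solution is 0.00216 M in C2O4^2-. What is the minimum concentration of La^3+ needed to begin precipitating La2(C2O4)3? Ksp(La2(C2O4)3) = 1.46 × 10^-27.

[La^3+] ≈ 3.81e-10 M

La2(C2O4)3(s) ⇌ 2 La^3+ + 3 C2O4^2-
Ksp = [La^3+]^2[C2O4^2-]^3
Precipitation begins when Q = Ksp. With [C2O4^2-] = 0.00216 M:
1.46 × 10^-27 = (0.00216)^3 × [La^3+]^2
[La^3+] = (1.46 × 10^-27 / 1.008 × 10^-8)^(1/2) = 3.81 × 10^-10 M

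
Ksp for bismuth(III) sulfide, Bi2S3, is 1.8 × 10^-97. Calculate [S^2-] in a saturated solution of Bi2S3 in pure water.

Bi2S3(s) ⇌ 2 Bi^3+(aq) + 3 S^2-(aq)
Ksp = [Bi^3+]^2[S^2-]^3
If s mol/L of Bi2S3 dissolves, [Bi^3+] = 2s and [S^2-] = 3s.
Substituting: Ksp = (2s)^2(3s)^3 = 108s^5
Solving, s = (1.8 × 10^-97/108)^(1/5) = 1.76 × 10^-20 M
[S^2-] = 3s = 5.3 × 10^-20 M

[S^2-] = 5.3e-20 M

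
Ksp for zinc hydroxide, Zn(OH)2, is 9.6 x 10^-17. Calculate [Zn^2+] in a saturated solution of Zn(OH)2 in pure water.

Zn(OH)2(s) ⇌ Zn^2+(aq) + 2 OH^-(aq)
Ksp = [Zn^2+][OH^-]^2
For each mole of Zn(OH)2 that dissolves: [Zn^2+] = s, [OH^-] = 2s.
So Ksp = s × (2s)^2 = 4s^3
Solving, s = (9.6 x 10^-17/4)^(1/3) = 2.88 x 10^-6 M
[Zn^2+] = s = 2.9 × 10^-6 M

[Zn^2+] = 2.9e-6 M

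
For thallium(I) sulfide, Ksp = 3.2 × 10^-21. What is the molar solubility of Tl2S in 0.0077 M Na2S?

s = 3.2 × 10^-10 M

Tl2S(s) <=> 2 Tl^+(aq) + S^2-(aq)
Ksp = [Tl^+]^2[S^2-]
If s mol/L dissolves here, [Tl^+] = 2s, [S^2-] = 0.0077 + s ≈ 0.0077 (common-ion effect: S^2- is already 0.0077 M).
Ksp ≈ (2s)^2 × 0.0077
s = 3.2 × 10^-10 M
Check: s = 3.2 × 10^-10 ≪ 0.0077, so the approximation is valid.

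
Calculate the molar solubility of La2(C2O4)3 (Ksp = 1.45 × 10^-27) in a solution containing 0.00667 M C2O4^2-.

s ≈ 3.50 × 10^-11 M

La2(C2O4)3(s) ⇌ 2 La^3+(aq) + 3 C2O4^2-(aq)
Ksp = [La^3+]^2[C2O4^2-]^3
If s mol/L dissolves here, [La^3+] = 2s, [C2O4^2-] = 0.00667 + 3s ≈ 0.00667 (common-ion effect: C2O4^2- is already 0.00667 M).
Ksp ≈ (2s)^2 × (0.00667)^3
s = 3.50 × 10^-11 M
Check: 3s = 1.0 × 10^-10 ≪ 0.00667, so the approximation is valid.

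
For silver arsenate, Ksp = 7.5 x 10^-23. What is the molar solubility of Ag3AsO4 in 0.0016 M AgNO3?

s ≈ 1.8 x 10^-14 M

Ag3AsO4(s) <=> 3 Ag^+(aq) + AsO4^3-(aq)
Ksp = [Ag^+]^3[AsO4^3-]
If s mol/L dissolves here, [Ag^+] = 0.0016 + 3s ≈ 0.0016, [AsO4^3-] = s (common-ion effect: Ag^+ is already 0.0016 M).
Ksp ≈ (0.0016)^3 × s
s = 1.8 × 10^-14 M
Check: 3s = 5.5 x 10^-14 ≪ 0.0016, so the approximation is valid.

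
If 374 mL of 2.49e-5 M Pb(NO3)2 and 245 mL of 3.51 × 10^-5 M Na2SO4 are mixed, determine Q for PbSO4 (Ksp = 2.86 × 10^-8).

2.09e-10

Total volume = 374 + 245 = 619 mL.
[Pb^2+] = 2.49 × 10^-5 × (374/619) = 1.504 x 10^-5 M
[SO4^2-] = 3.51 × 10^-5 × (245/619) = 1.389 × 10^-5 M
PbSO4(s) ⇌ Pb^2+(aq) + SO4^2-(aq), so Q = [Pb^2+][SO4^2-]
Q = (1.504 × 10^-5)(1.389 x 10^-5) = 2.09 × 10^-10
Q < Ksp, so no precipitate of PbSO4 forms.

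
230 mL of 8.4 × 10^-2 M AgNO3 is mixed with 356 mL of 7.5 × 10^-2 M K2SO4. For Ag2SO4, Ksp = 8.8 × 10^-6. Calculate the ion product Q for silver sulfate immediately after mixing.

Total volume = 230 + 356 = 586 mL.
[Ag^+] = 8.4 x 10^-2 × (230/586) = 3.30 x 10^-2 M
[SO4^2-] = 7.5 × 10^-2 × (356/586) = 4.56 x 10^-2 M
Ag2SO4(s) <=> 2 Ag^+(aq) + SO4^2-(aq), so Q = [Ag^+]^2[SO4^2-]
Q = (3.30 x 10^-2)^2(4.56 × 10^-2) = 5.0 × 10^-5
Q > Ksp, so Ag2SO4 will precipitate.

Q = 5.0e-5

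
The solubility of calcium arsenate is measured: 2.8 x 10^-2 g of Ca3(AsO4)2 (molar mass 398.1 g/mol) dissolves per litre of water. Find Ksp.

Molar solubility s = (2.8 × 10^-2 g/L) / (398.1 g/mol) = 7.03 x 10^-5 M.
Ca3(AsO4)2(s) <=> 3 Ca^2+ + 2 AsO4^3-
If s mol/L of Ca3(AsO4)2 dissolves, [Ca^2+] = 3s and [AsO4^3-] = 2s.
Ksp = [Ca^2+]^3[AsO4^3-]^2
Substituting: Ksp = (3s)^3(2s)^2 = 108s^5
With s = 7.03 × 10^-5: Ksp = 1.9 x 10^-19

Ksp ≈ 1.9e-19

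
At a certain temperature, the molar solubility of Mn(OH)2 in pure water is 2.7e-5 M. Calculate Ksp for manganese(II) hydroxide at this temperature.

Ksp = 7.9 x 10^-14

Mn(OH)2(s) ⇌ Mn^2+(aq) + 2 OH^-(aq)
For each mole of Mn(OH)2 that dissolves: [Mn^2+] = s, [OH^-] = 2s.
Ksp = [Mn^2+][OH^-]^2
So Ksp = s × (2s)^2 = 4s^3
With s = 2.7 x 10^-5: Ksp = 7.9 × 10^-14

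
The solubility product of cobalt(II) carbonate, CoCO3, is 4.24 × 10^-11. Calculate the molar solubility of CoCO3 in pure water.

CoCO3(s) <=> Co^2+ + CO3^2-
Ksp = [Co^2+][CO3^2-]
For each mole of CoCO3 that dissolves: [Co^2+] = s, [CO3^2-] = s.
Ksp = s × s = s^2
s = √(4.24 × 10^-11) = 6.51 × 10^-6 M

6.51e-6 M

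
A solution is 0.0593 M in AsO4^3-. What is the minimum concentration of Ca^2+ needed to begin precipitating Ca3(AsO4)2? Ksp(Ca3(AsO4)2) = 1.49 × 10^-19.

[Ca^2+] ≈ 3.49 x 10^-6 M

Ca3(AsO4)2(s) <=> 3 Ca^2+ + 2 AsO4^3-
Ksp = [Ca^2+]^3[AsO4^3-]^2
Precipitation begins when Q = Ksp. With [AsO4^3-] = 0.0593 M:
1.49 × 10^-19 = (0.0593)^2 × [Ca^2+]^3
[Ca^2+] = (1.49 × 10^-19 / 3.516 × 10^-3)^(1/3) = 3.49 × 10^-6 M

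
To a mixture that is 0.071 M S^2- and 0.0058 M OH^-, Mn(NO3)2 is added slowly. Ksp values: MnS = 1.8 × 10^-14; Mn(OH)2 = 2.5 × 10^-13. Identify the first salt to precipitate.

MnS

Each salt begins to precipitate when Q = Ksp, i.e. when [Mn^2+] reaches its threshold.
For MnS: 1.8 × 10^-14 = 0.071 × [Mn^2+]  ⇒  [Mn^2+] = 2.5 × 10^-13 M.
For Mn(OH)2: 2.5 × 10^-13 = (0.0058)^2 × [Mn^2+]  ⇒  [Mn^2+] = 7.4 × 10^-9 M.
The salt with the lower threshold [Mn^2+] precipitates first: MnS.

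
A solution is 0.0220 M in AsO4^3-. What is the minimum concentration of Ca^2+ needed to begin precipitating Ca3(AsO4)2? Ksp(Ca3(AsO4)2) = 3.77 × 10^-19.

Ca3(AsO4)2(s) <=> 3 Ca^2+(aq) + 2 AsO4^3-(aq)
Ksp = [Ca^2+]^3[AsO4^3-]^2
Precipitation begins when Q = Ksp. With [AsO4^3-] = 0.0220 M:
3.77 × 10^-19 = (0.0220)^2 × [Ca^2+]^3
[Ca^2+] = (3.77 × 10^-19 / 4.840 × 10^-4)^(1/3) = 9.20 × 10^-6 M

[Ca^2+] ≈ 9.20e-6 M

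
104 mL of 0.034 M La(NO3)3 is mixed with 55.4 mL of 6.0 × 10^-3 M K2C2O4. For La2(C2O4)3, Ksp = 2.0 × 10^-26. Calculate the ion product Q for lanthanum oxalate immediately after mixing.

Q ≈ 4.5 × 10^-12

Total volume = 104 + 55.4 = 159.4 mL.
[La^3+] = 3.4 × 10^-2 × (104/159.4) = 2.22 × 10^-2 M
[C2O4^2-] = 6.0 x 10^-3 × (55.4/159.4) = 2.09 × 10^-3 M
La2(C2O4)3(s) <=> 2 La^3+ + 3 C2O4^2-, so Q = [La^3+]^2[C2O4^2-]^3
Q = (2.22 × 10^-2)^2(2.09 x 10^-3)^3 = 4.5 × 10^-12
Q > Ksp, so La2(C2O4)3 will precipitate.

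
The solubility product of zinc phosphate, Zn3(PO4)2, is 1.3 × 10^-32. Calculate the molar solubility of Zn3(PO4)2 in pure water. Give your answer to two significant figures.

Zn3(PO4)2(s) ⇌ 3 Zn^2+(aq) + 2 PO4^3-(aq)
Ksp = [Zn^2+]^3[PO4^3-]^2
Let s = molar solubility. Then [Zn^2+] = 3s and [PO4^3-] = 2s.
Substituting: Ksp = (3s)^3(2s)^2 = 108s^5
Solving, s = (1.3 × 10^-32/108)^(1/5) = 1.6 × 10^-7 M

s ≈ 1.6 × 10^-7 M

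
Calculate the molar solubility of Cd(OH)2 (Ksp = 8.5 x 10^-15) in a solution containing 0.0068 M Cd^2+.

s ≈ 5.6e-7 M

Cd(OH)2(s) ⇌ Cd^2+(aq) + 2 OH^-(aq)
Ksp = [Cd^2+][OH^-]^2
If s mol/L dissolves here, [Cd^2+] = 0.0068 + s ≈ 0.0068, [OH^-] = 2s (common-ion effect: Cd^2+ is already 0.0068 M).
Ksp ≈ 0.0068 × (2s)^2
s = 5.6 × 10^-7 M
Check: s = 5.6 × 10^-7 ≪ 0.0068, so the approximation is valid.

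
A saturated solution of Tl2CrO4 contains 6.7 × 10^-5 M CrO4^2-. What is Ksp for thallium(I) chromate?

Tl2CrO4(s) <=> 2 Tl^+ + CrO4^2-
Stoichiometry gives [Tl^+] = (2/1)[CrO4^2-] = 1.34 x 10^-4 M.
Ksp = [Tl^+]^2[CrO4^2-]
Ksp = (1.34 x 10^-4)^2 × 6.7 x 10^-5 = 1.2 x 10^-12

1.2 x 10^-12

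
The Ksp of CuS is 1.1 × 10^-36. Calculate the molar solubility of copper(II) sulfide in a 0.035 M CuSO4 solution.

3.1 x 10^-35 M

CuS(s) ⇌ Cu^2+ + S^2-
Ksp = [Cu^2+][S^2-]
Let s be the molar solubility in this solution. [Cu^2+] = 0.035 + s ≈ 0.035, [S^2-] = s (common-ion effect: Cu^2+ is already 0.035 M).
Ksp ≈ 0.035 × s
s = 3.1 x 10^-35 M
Check: s = 3.1 × 10^-35 ≪ 0.035, so the approximation is valid.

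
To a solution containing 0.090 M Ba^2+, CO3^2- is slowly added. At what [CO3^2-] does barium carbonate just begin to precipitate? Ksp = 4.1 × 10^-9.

BaCO3(s) ⇌ Ba^2+(aq) + CO3^2-(aq)
Ksp = [Ba^2+][CO3^2-]
Precipitation begins when Q = Ksp. With [Ba^2+] = 0.090 M:
4.1 × 10^-9 = (0.090) × [CO3^2-]
[CO3^2-] = (4.1 × 10^-9 / 9.0 × 10^-2) = 4.6 × 10^-8 M

[CO3^2-] ≈ 4.6e-8 M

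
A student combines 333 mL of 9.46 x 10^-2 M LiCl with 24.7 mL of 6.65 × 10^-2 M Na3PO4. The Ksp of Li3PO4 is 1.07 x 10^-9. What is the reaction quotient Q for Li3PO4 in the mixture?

Total volume = 333 + 24.7 = 357.7 mL.
[Li^+] = 9.46 × 10^-2 × (333/357.7) = 8.807 × 10^-2 M
[PO4^3-] = 6.65 × 10^-2 × (24.7/357.7) = 4.592 × 10^-3 M
Li3PO4(s) <=> 3 Li^+(aq) + PO4^3-(aq), so Q = [Li^+]^3[PO4^3-]
Q = (8.807 x 10^-2)^3(4.592 × 10^-3) = 3.14 × 10^-6
Q > Ksp, so Li3PO4 will precipitate.

Q = 3.14 × 10^-6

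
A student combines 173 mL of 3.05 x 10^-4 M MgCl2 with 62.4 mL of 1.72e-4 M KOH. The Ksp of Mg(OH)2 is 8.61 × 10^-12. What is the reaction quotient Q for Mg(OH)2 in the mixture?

Q ≈ 4.66 × 10^-13

Total volume = 173 + 62.4 = 235.4 mL.
[Mg^2+] = 3.05 × 10^-4 × (173/235.4) = 2.242 × 10^-4 M
[OH^-] = 1.72 x 10^-4 × (62.4/235.4) = 4.559 x 10^-5 M
Mg(OH)2(s) ⇌ Mg^2+(aq) + 2 OH^-(aq), so Q = [Mg^2+][OH^-]^2
Q = (2.242 × 10^-4)(4.559 × 10^-5)^2 = 4.66 × 10^-13
Q < Ksp, so no precipitate of Mg(OH)2 forms.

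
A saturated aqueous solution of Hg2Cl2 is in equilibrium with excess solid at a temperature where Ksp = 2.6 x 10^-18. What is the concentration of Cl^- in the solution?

[Cl^-] ≈ 1.7 x 10^-6 M

Hg2Cl2(s) ⇌ Hg2^2+ + 2 Cl^-
Ksp = [Hg2^2+][Cl^-]^2
If s mol/L of Hg2Cl2 dissolves, [Hg2^2+] = s and [Cl^-] = 2s.
Ksp = s(2s)^2 = 4s^3
s = (2.6 x 10^-18 / 4)^(1/3) = 8.66 x 10^-7 M
[Cl^-] = 2s = 1.7 × 10^-6 M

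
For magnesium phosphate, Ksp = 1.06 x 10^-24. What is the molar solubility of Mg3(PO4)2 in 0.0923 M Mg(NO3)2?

1.84 × 10^-11 M

Mg3(PO4)2(s) ⇌ 3 Mg^2+ + 2 PO4^3-
Ksp = [Mg^2+]^3[PO4^3-]^2
If s mol/L dissolves here, [Mg^2+] = 0.0923 + 3s ≈ 0.0923, [PO4^3-] = 2s (Ksp is small, so little additional dissolves).
Ksp ≈ (0.0923)^3 × (2s)^2
s = 1.84 × 10^-11 M
Check: 3s = 5.5 × 10^-11 ≪ 0.0923, so the approximation is valid.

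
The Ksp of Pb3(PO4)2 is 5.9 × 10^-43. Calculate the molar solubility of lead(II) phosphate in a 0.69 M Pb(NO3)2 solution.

s ≈ 6.7e-22 M

Pb3(PO4)2(s) <=> 3 Pb^2+(aq) + 2 PO4^3-(aq)
Ksp = [Pb^2+]^3[PO4^3-]^2
Let s = moles of Pb3(PO4)2 that dissolve per litre. [Pb^2+] = 0.69 + 3s ≈ 0.69, [PO4^3-] = 2s (common-ion effect: Pb^2+ is already 0.69 M).
Ksp ≈ (0.69)^3 × (2s)^2
s = 6.7 × 10^-22 M
Check: 3s = 2.0 x 10^-21 ≪ 0.69, so the approximation is valid.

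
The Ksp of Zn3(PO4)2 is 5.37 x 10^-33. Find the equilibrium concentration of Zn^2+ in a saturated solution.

4.13 x 10^-7 M

Zn3(PO4)2(s) <=> 3 Zn^2+ + 2 PO4^3-
Ksp = [Zn^2+]^3[PO4^3-]^2
If s mol/L of Zn3(PO4)2 dissolves, [Zn^2+] = 3s and [PO4^3-] = 2s.
So Ksp = (3s)^3 × (2s)^2 = 108s^5
Solving, s = (5.37 x 10^-33/108)^(1/5) = 1.378 × 10^-7 M
[Zn^2+] = 3s = 4.13 x 10^-7 M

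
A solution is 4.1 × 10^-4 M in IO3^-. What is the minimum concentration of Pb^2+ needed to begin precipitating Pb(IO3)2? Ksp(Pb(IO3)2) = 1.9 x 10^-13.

Pb(IO3)2(s) ⇌ Pb^2+(aq) + 2 IO3^-(aq)
Ksp = [Pb^2+][IO3^-]^2
Precipitation begins when Q = Ksp. With [IO3^-] = 4.1 × 10^-4 M:
1.9 x 10^-13 = (4.1 × 10^-4)^2 × [Pb^2+]
[Pb^2+] = (1.9 x 10^-13 / 1.68 × 10^-7) = 1.1 x 10^-6 M

[Pb^2+] ≈ 1.1e-6 M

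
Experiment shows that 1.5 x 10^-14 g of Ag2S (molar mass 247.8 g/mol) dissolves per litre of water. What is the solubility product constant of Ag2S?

Molar solubility s = (1.5 × 10^-14 g/L) / (247.8 g/mol) = 6.05 × 10^-17 M.
Ag2S(s) ⇌ 2 Ag^+ + S^2-
If s mol/L of Ag2S dissolves, [Ag^+] = 2s and [S^2-] = s.
Ksp = [Ag^+]^2[S^2-]
So Ksp = (2s)^2 × s = 4s^3
Ksp = 4 × (6.05 x 10^-17)^3 = 8.9 × 10^-49

Ksp ≈ 8.9 × 10^-49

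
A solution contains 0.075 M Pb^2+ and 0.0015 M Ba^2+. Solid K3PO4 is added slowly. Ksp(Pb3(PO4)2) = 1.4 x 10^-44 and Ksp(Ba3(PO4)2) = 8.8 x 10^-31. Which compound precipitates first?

Pb3(PO4)2

Precipitation of each salt starts when its ion product equals its Ksp.
For Pb3(PO4)2: 1.4 x 10^-44 = (0.075)^3 × [PO4^3-]^2  ⇒  [PO4^3-] = 5.8 × 10^-21 M.
For Ba3(PO4)2: 8.8 x 10^-31 = (0.0015)^3 × [PO4^3-]^2  ⇒  [PO4^3-] = 1.6 x 10^-11 M.
The salt with the lower threshold [PO4^3-] precipitates first: Pb3(PO4)2.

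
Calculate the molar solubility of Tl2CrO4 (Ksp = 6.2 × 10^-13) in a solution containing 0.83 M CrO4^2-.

4.3 × 10^-7 M

Tl2CrO4(s) ⇌ 2 Tl^+(aq) + CrO4^2-(aq)
Ksp = [Tl^+]^2[CrO4^2-]
If s mol/L dissolves here, [Tl^+] = 2s, [CrO4^2-] = 0.83 + s ≈ 0.83 (common-ion effect: CrO4^2- is already 0.83 M).
Ksp ≈ (2s)^2 × 0.83
s = 4.3 x 10^-7 M
Check: s = 4.3 x 10^-7 ≪ 0.83, so the approximation is valid.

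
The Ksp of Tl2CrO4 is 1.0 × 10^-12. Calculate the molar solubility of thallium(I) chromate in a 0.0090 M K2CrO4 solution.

Tl2CrO4(s) ⇌ 2 Tl^+(aq) + CrO4^2-(aq)
Ksp = [Tl^+]^2[CrO4^2-]
If s mol/L dissolves here, [Tl^+] = 2s, [CrO4^2-] = 0.0090 + s ≈ 0.0090 (since CrO4^2- from K2CrO4 dominates).
Ksp ≈ (2s)^2 × 0.0090
s = 5.3 × 10^-6 M
Check: s = 5.3 × 10^-6 ≪ 0.0090, so the approximation is valid.

s ≈ 5.3e-6 M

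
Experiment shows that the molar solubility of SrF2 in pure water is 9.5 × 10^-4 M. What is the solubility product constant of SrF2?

SrF2(s) ⇌ Sr^2+(aq) + 2 F^-(aq)
If s mol/L of SrF2 dissolves, [Sr^2+] = s and [F^-] = 2s.
Ksp = [Sr^2+][F^-]^2
So Ksp = s × (2s)^2 = 4s^3
With s = 9.5 × 10^-4: Ksp = 3.4 × 10^-9

Ksp ≈ 3.4e-9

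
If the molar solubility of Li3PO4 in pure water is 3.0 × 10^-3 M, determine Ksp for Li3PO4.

Ksp ≈ 2.2 × 10^-9

Li3PO4(s) <=> 3 Li^+ + PO4^3-
With molar solubility s: [Li^+] = 3s, [PO4^3-] = s.
Ksp = [Li^+]^3[PO4^3-]
So Ksp = (3s)^3 × s = 27s^4
With s = 3.0 × 10^-3: Ksp = 2.2 × 10^-9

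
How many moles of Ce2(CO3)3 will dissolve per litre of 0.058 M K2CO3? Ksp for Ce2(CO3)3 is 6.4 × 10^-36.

Ce2(CO3)3(s) ⇌ 2 Ce^3+ + 3 CO3^2-
Ksp = [Ce^3+]^2[CO3^2-]^3
If s mol/L dissolves here, [Ce^3+] = 2s, [CO3^2-] = 0.058 + 3s ≈ 0.058 (Ksp is small, so little additional dissolves).
Ksp ≈ (2s)^2 × (0.058)^3
s = 9.1 × 10^-17 M
Check: 3s = 2.7 × 10^-16 ≪ 0.058, so the approximation is valid.

s ≈ 9.1 x 10^-17 M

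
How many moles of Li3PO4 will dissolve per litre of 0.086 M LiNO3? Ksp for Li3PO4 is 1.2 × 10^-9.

Li3PO4(s) ⇌ 3 Li^+ + PO4^3-
Ksp = [Li^+]^3[PO4^3-]
Let s = moles of Li3PO4 that dissolve per litre. [Li^+] = 0.086 + 3s ≈ 0.086, [PO4^3-] = s (since Li^+ from LiNO3 dominates).
Ksp ≈ (0.086)^3 × s
s = 1.9 × 10^-6 M
Check: 3s = 5.7 × 10^-6 ≪ 0.086, so the approximation is valid.

s ≈ 1.9e-6 M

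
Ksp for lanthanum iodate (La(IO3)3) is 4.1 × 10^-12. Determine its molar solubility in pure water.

La(IO3)3(s) ⇌ La^3+(aq) + 3 IO3^-(aq)
Ksp = [La^3+][IO3^-]^3
Let s = molar solubility. Then [La^3+] = s and [IO3^-] = 3s.
Ksp = s(3s)^3 = 27s^4
s^4 = 4.1 × 10^-12 / 27, so s = 6.2 × 10^-4 M

6.2 x 10^-4 M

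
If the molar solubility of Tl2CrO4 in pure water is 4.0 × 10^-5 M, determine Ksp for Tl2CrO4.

Tl2CrO4(s) ⇌ 2 Tl^+(aq) + CrO4^2-(aq)
If s mol/L of Tl2CrO4 dissolves, [Tl^+] = 2s and [CrO4^2-] = s.
Ksp = [Tl^+]^2[CrO4^2-]
So Ksp = (2s)^2 × s = 4s^3
Ksp = 4 × (4.0 x 10^-5)^3 = 2.6 × 10^-13

Ksp ≈ 2.6 x 10^-13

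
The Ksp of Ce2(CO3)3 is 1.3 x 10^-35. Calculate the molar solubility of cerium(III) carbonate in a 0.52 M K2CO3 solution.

Ce2(CO3)3(s) <=> 2 Ce^3+(aq) + 3 CO3^2-(aq)
Ksp = [Ce^3+]^2[CO3^2-]^3
Let s be the molar solubility in this solution. [Ce^3+] = 2s, [CO3^2-] = 0.52 + 3s ≈ 0.52 (since CO3^2- from K2CO3 dominates).
Ksp ≈ (2s)^2 × (0.52)^3
s = 4.8 x 10^-18 M
Check: 3s = 1.4 x 10^-17 ≪ 0.52, so the approximation is valid.

s = 4.8e-18 M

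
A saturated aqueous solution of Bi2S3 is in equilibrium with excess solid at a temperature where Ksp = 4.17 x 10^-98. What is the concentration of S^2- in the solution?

[S^2-] ≈ 3.93e-20 M

Bi2S3(s) <=> 2 Bi^3+ + 3 S^2-
Ksp = [Bi^3+]^2[S^2-]^3
If s mol/L of Bi2S3 dissolves, [Bi^3+] = 2s and [S^2-] = 3s.
So Ksp = (2s)^2 × (3s)^3 = 108s^5
Solving, s = (4.17 x 10^-98/108)^(1/5) = 1.310 × 10^-20 M
[S^2-] = 3s = 3.93 × 10^-20 M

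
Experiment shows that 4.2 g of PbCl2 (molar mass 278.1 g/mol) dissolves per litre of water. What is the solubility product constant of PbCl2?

Ksp ≈ 1.4 × 10^-5

Molar solubility s = (4.2 g/L) / (278.1 g/mol) = 1.51 × 10^-2 M.
PbCl2(s) <=> Pb^2+(aq) + 2 Cl^-(aq)
For each mole of PbCl2 that dissolves: [Pb^2+] = s, [Cl^-] = 2s.
Ksp = [Pb^2+][Cl^-]^2
Ksp = s(2s)^2 = 4s^3
Ksp = 4 × (1.51 × 10^-2)^3 = 1.4 × 10^-5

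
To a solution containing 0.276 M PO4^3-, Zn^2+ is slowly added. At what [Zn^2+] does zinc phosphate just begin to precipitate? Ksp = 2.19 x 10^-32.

Zn3(PO4)2(s) <=> 3 Zn^2+ + 2 PO4^3-
Ksp = [Zn^2+]^3[PO4^3-]^2
Precipitation begins when Q = Ksp. With [PO4^3-] = 0.276 M:
2.19 x 10^-32 = (0.276)^2 × [Zn^2+]^3
[Zn^2+] = (2.19 x 10^-32 / 7.618 × 10^-2)^(1/3) = 6.60 × 10^-11 M

6.60e-11 M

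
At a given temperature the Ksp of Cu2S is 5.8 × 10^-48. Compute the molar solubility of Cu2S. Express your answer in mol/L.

Cu2S(s) ⇌ 2 Cu^+ + S^2-
Ksp = [Cu^+]^2[S^2-]
For each mole of Cu2S that dissolves: [Cu^+] = 2s, [S^2-] = s.
So Ksp = (2s)^2 × s = 4s^3
s = (5.8 × 10^-48 / 4)^(1/3) = 1.1 x 10^-16 M

1.1e-16 M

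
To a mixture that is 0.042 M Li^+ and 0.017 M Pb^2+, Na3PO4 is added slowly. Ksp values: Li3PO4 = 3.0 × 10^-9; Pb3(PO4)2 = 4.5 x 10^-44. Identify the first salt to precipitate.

Each salt begins to precipitate when Q = Ksp, i.e. when [PO4^3-] reaches its threshold.
For Li3PO4: 3.0 × 10^-9 = (0.042)^3 × [PO4^3-]  ⇒  [PO4^3-] = 4.0 × 10^-5 M.
For Pb3(PO4)2: 4.5 x 10^-44 = (0.017)^3 × [PO4^3-]^2  ⇒  [PO4^3-] = 9.6 x 10^-20 M.
The salt with the lower threshold [PO4^3-] precipitates first: Pb3(PO4)2.

Pb3(PO4)2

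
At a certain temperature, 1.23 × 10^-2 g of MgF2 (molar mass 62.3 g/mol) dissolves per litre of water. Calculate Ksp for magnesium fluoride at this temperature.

Molar solubility s = (1.23 × 10^-2 g/L) / (62.3 g/mol) = 1.974 × 10^-4 M.
MgF2(s) ⇌ Mg^2+(aq) + 2 F^-(aq)
If s mol/L of MgF2 dissolves, [Mg^2+] = s and [F^-] = 2s.
Ksp = [Mg^2+][F^-]^2
So Ksp = s × (2s)^2 = 4s^3
Ksp = 4 × (1.974 × 10^-4)^3 = 3.08 × 10^-11

Ksp = 3.08 x 10^-11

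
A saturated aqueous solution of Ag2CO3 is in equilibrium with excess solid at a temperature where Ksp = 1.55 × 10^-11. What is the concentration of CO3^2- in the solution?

[CO3^2-] = 1.57 × 10^-4 M

Ag2CO3(s) <=> 2 Ag^+(aq) + CO3^2-(aq)
Ksp = [Ag^+]^2[CO3^2-]
With molar solubility s: [Ag^+] = 2s, [CO3^2-] = s.
Ksp = (2s)^2s = 4s^3
Solving, s = (1.55 × 10^-11/4)^(1/3) = 1.571 × 10^-4 M
[CO3^2-] = s = 1.57 × 10^-4 M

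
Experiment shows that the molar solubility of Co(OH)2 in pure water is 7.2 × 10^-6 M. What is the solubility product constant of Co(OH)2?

Co(OH)2(s) ⇌ Co^2+(aq) + 2 OH^-(aq)
Let s = molar solubility. Then [Co^2+] = s and [OH^-] = 2s.
Ksp = [Co^2+][OH^-]^2
Substituting: Ksp = s(2s)^2 = 4s^3
With s = 7.2 × 10^-6: Ksp = 1.5 × 10^-15

Ksp = 1.5e-15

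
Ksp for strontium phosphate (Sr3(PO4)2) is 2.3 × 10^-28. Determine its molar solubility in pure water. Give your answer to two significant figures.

1.2 × 10^-6 M

Sr3(PO4)2(s) <=> 3 Sr^2+ + 2 PO4^3-
Ksp = [Sr^2+]^3[PO4^3-]^2
With molar solubility s: [Sr^2+] = 3s, [PO4^3-] = 2s.
Ksp = (3s)^3(2s)^2 = 108s^5
Solving, s = (2.3 × 10^-28/108)^(1/5) = 1.2 x 10^-6 M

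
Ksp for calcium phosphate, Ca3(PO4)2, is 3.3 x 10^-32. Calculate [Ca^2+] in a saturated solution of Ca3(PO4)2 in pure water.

Ca3(PO4)2(s) ⇌ 3 Ca^2+ + 2 PO4^3-
Ksp = [Ca^2+]^3[PO4^3-]^2
With molar solubility s: [Ca^2+] = 3s, [PO4^3-] = 2s.
Ksp = (3s)^3(2s)^2 = 108s^5
Solving, s = (3.3 x 10^-32/108)^(1/5) = 1.98 × 10^-7 M
[Ca^2+] = 3s = 5.9 × 10^-7 M

[Ca^2+] ≈ 5.9e-7 M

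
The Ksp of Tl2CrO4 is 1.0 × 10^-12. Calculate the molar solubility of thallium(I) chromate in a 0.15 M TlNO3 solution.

Tl2CrO4(s) <=> 2 Tl^+(aq) + CrO4^2-(aq)
Ksp = [Tl^+]^2[CrO4^2-]
If s mol/L dissolves here, [Tl^+] = 0.15 + 2s ≈ 0.15, [CrO4^2-] = s (Ksp is small, so little additional dissolves).
Ksp ≈ (0.15)^2 × s
s = 4.4 x 10^-11 M
Check: 2s = 8.9 × 10^-11 ≪ 0.15, so the approximation is valid.

s ≈ 4.4 x 10^-11 M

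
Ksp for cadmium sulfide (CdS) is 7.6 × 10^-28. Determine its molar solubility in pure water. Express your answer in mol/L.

2.8 x 10^-14 M

CdS(s) ⇌ Cd^2+ + S^2-
Ksp = [Cd^2+][S^2-]
Let s = molar solubility. Then [Cd^2+] = s and [S^2-] = s.
Ksp = (s)(s) = s^2
s = (7.6 × 10^-28)^(1/2) = 2.8 × 10^-14 M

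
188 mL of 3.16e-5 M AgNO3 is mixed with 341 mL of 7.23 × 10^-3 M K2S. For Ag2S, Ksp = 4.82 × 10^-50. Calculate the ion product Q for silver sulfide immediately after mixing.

Q ≈ 5.88 x 10^-13

Total volume = 188 + 341 = 529 mL.
[Ag^+] = 3.16 × 10^-5 × (188/529) = 1.123 × 10^-5 M
[S^2-] = 7.23 x 10^-3 × (341/529) = 4.661 x 10^-3 M
Ag2S(s) <=> 2 Ag^+(aq) + S^2-(aq), so Q = [Ag^+]^2[S^2-]
Q = (1.123 × 10^-5)^2(4.661 × 10^-3) = 5.88 × 10^-13
Q > Ksp, so Ag2S will precipitate.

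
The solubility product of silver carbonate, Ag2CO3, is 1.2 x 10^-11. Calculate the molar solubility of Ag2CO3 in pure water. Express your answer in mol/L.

s = 1.4e-4 M

Ag2CO3(s) ⇌ 2 Ag^+ + CO3^2-
Ksp = [Ag^+]^2[CO3^2-]
With molar solubility s: [Ag^+] = 2s, [CO3^2-] = s.
Substituting: Ksp = (2s)^2s = 4s^3
s = (1.2 x 10^-11 / 4)^(1/3) = 1.4 × 10^-4 M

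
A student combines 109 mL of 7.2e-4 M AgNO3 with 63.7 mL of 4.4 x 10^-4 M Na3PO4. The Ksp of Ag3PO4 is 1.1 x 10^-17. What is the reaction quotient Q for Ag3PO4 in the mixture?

Total volume = 109 + 63.7 = 172.7 mL.
[Ag^+] = 7.2 × 10^-4 × (109/172.7) = 4.54 x 10^-4 M
[PO4^3-] = 4.4 × 10^-4 × (63.7/172.7) = 1.62 × 10^-4 M
Ag3PO4(s) ⇌ 3 Ag^+(aq) + PO4^3-(aq), so Q = [Ag^+]^3[PO4^3-]
Q = (4.54 × 10^-4)^3(1.62 × 10^-4) = 1.5 x 10^-14
Q > Ksp, so Ag3PO4 will precipitate.

Q ≈ 1.5e-14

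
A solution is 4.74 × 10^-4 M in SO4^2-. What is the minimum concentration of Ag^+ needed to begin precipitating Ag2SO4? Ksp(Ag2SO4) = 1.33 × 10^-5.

1.68 × 10^-1 M

Ag2SO4(s) <=> 2 Ag^+(aq) + SO4^2-(aq)
Ksp = [Ag^+]^2[SO4^2-]
Precipitation begins when Q = Ksp. With [SO4^2-] = 4.74 × 10^-4 M:
1.33 × 10^-5 = (4.74 × 10^-4) × [Ag^+]^2
[Ag^+] = (1.33 × 10^-5 / 4.74 x 10^-4)^(1/2) = 1.68 × 10^-1 M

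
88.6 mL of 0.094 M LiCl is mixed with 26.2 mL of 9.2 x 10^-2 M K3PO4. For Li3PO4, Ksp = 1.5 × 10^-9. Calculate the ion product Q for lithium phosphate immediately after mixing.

Total volume = 88.6 + 26.2 = 114.8 mL.
[Li^+] = 9.4 × 10^-2 × (88.6/114.8) = 7.25 × 10^-2 M
[PO4^3-] = 9.2 × 10^-2 × (26.2/114.8) = 2.10 × 10^-2 M
Li3PO4(s) ⇌ 3 Li^+(aq) + PO4^3-(aq), so Q = [Li^+]^3[PO4^3-]
Q = (7.25 × 10^-2)^3(2.10 × 10^-2) = 8.0 × 10^-6
Q > Ksp, so Li3PO4 will precipitate.

Q ≈ 8.0 × 10^-6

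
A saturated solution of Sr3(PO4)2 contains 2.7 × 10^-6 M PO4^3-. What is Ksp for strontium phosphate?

Sr3(PO4)2(s) ⇌ 3 Sr^2+(aq) + 2 PO4^3-(aq)
Stoichiometry gives [Sr^2+] = (3/2)[PO4^3-] = 4.05 × 10^-6 M.
Ksp = [Sr^2+]^3[PO4^3-]^2
Ksp = (4.05 × 10^-6)^3 × (2.7 × 10^-6)^2 = 4.8 × 10^-28

Ksp = 4.8 × 10^-28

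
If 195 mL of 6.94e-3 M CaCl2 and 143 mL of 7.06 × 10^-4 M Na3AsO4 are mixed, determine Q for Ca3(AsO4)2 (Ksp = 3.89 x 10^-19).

Total volume = 195 + 143 = 338 mL.
[Ca^2+] = 6.94 × 10^-3 × (195/338) = 4.004 x 10^-3 M
[AsO4^3-] = 7.06 × 10^-4 × (143/338) = 2.987 × 10^-4 M
Ca3(AsO4)2(s) ⇌ 3 Ca^2+(aq) + 2 AsO4^3-(aq), so Q = [Ca^2+]^3[AsO4^3-]^2
Q = (4.004 × 10^-3)^3(2.987 x 10^-4)^2 = 5.73 × 10^-15
Q > Ksp, so Ca3(AsO4)2 will precipitate.

Q = 5.73e-15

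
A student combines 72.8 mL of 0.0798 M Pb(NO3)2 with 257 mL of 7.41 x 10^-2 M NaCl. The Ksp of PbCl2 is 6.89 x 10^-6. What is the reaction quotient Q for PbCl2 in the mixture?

Q = 5.87 × 10^-5

Total volume = 72.8 + 257 = 329.8 mL.
[Pb^2+] = 7.98 × 10^-2 × (72.8/329.8) = 1.762 × 10^-2 M
[Cl^-] = 7.41 × 10^-2 × (257/329.8) = 5.774 x 10^-2 M
PbCl2(s) ⇌ Pb^2+ + 2 Cl^-, so Q = [Pb^2+][Cl^-]^2
Q = (1.762 × 10^-2)(5.774 × 10^-2)^2 = 5.87 x 10^-5
Q > Ksp, so PbCl2 will precipitate.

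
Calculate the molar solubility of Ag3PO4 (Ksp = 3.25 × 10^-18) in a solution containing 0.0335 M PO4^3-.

Ag3PO4(s) <=> 3 Ag^+ + PO4^3-
Ksp = [Ag^+]^3[PO4^3-]
If s mol/L dissolves here, [Ag^+] = 3s, [PO4^3-] = 0.0335 + s ≈ 0.0335 (since the PO4^3- already present dominates).
Ksp ≈ (3s)^3 × 0.0335
s = 1.53 × 10^-6 M
Check: s = 1.5 × 10^-6 ≪ 0.0335, so the approximation is valid.

s = 1.53 x 10^-6 M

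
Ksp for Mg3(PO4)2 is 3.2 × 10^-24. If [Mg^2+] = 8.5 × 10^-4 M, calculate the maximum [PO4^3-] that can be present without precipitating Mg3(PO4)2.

[PO4^3-] = 7.2e-8 M

Mg3(PO4)2(s) <=> 3 Mg^2+(aq) + 2 PO4^3-(aq)
Ksp = [Mg^2+]^3[PO4^3-]^2
Precipitation begins when Q = Ksp. With [Mg^2+] = 8.5 × 10^-4 M:
3.2 × 10^-24 = (8.5 × 10^-4)^3 × [PO4^3-]^2
[PO4^3-] = (3.2 × 10^-24 / 6.14 × 10^-10)^(1/2) = 7.2 × 10^-8 M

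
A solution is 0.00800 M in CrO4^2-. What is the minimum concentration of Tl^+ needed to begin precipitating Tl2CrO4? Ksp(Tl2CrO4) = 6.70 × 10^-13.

[Tl^+] ≈ 9.15 × 10^-6 M

Tl2CrO4(s) ⇌ 2 Tl^+(aq) + CrO4^2-(aq)
Ksp = [Tl^+]^2[CrO4^2-]
Precipitation begins when Q = Ksp. With [CrO4^2-] = 0.00800 M:
6.70 × 10^-13 = (0.00800) × [Tl^+]^2
[Tl^+] = (6.70 × 10^-13 / 8.00 × 10^-3)^(1/2) = 9.15 × 10^-6 M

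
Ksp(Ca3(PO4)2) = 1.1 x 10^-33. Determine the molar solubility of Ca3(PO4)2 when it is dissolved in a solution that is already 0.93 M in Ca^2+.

1.8 × 10^-17 M

Ca3(PO4)2(s) ⇌ 3 Ca^2+ + 2 PO4^3-
Ksp = [Ca^2+]^3[PO4^3-]^2
If s mol/L dissolves here, [Ca^2+] = 0.93 + 3s ≈ 0.93, [PO4^3-] = 2s (since the Ca^2+ already present dominates).
Ksp ≈ (0.93)^3 × (2s)^2
s = 1.8 × 10^-17 M
Check: 3s = 5.5 × 10^-17 ≪ 0.93, so the approximation is valid.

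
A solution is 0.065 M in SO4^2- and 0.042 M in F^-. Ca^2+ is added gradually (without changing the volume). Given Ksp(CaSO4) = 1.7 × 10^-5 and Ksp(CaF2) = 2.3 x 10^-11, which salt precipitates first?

Each salt begins to precipitate when Q = Ksp, i.e. when [Ca^2+] reaches its threshold.
For CaSO4: 1.7 × 10^-5 = 0.065 × [Ca^2+]  ⇒  [Ca^2+] = 2.6 × 10^-4 M.
For CaF2: 2.3 x 10^-11 = (0.042)^2 × [Ca^2+]  ⇒  [Ca^2+] = 1.3 × 10^-8 M.
The salt with the lower threshold [Ca^2+] precipitates first: CaF2.

CaF2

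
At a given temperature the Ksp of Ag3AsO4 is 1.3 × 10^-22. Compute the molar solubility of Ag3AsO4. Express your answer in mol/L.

Ag3AsO4(s) ⇌ 3 Ag^+(aq) + AsO4^3-(aq)
Ksp = [Ag^+]^3[AsO4^3-]
If s mol/L of Ag3AsO4 dissolves, [Ag^+] = 3s and [AsO4^3-] = s.
Ksp = (3s)^3s = 27s^4
s^4 = 1.3 × 10^-22 / 27, so s = 1.5 × 10^-6 M

s = 1.5 × 10^-6 M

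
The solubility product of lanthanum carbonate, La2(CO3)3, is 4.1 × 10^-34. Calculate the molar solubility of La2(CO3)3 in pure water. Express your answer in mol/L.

La2(CO3)3(s) ⇌ 2 La^3+ + 3 CO3^2-
Ksp = [La^3+]^2[CO3^2-]^3
If s mol/L of La2(CO3)3 dissolves, [La^3+] = 2s and [CO3^2-] = 3s.
Substituting: Ksp = (2s)^2(3s)^3 = 108s^5
s = (4.1 × 10^-34 / 108)^(1/5) = 8.2 × 10^-8 M

s ≈ 8.2 x 10^-8 M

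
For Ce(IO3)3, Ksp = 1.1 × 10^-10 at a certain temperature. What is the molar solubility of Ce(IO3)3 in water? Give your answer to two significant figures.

1.4e-3 M

Ce(IO3)3(s) <=> Ce^3+(aq) + 3 IO3^-(aq)
Ksp = [Ce^3+][IO3^-]^3
With molar solubility s: [Ce^3+] = s, [IO3^-] = 3s.
Substituting: Ksp = s(3s)^3 = 27s^4
Solving, s = (1.1 × 10^-10/27)^(1/4) = 1.4 x 10^-3 M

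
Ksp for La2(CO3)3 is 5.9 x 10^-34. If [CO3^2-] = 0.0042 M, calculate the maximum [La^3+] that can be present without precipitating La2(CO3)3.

La2(CO3)3(s) ⇌ 2 La^3+(aq) + 3 CO3^2-(aq)
Ksp = [La^3+]^2[CO3^2-]^3
Precipitation begins when Q = Ksp. With [CO3^2-] = 0.0042 M:
5.9 x 10^-34 = (0.0042)^3 × [La^3+]^2
[La^3+] = (5.9 x 10^-34 / 7.41 × 10^-8)^(1/2) = 8.9 × 10^-14 M

[La^3+] ≈ 8.9 × 10^-14 M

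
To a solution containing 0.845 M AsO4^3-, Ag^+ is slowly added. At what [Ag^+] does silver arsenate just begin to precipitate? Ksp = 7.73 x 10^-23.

[Ag^+] = 4.51 × 10^-8 M

Ag3AsO4(s) ⇌ 3 Ag^+(aq) + AsO4^3-(aq)
Ksp = [Ag^+]^3[AsO4^3-]
Precipitation begins when Q = Ksp. With [AsO4^3-] = 0.845 M:
7.73 x 10^-23 = (0.845) × [Ag^+]^3
[Ag^+] = (7.73 x 10^-23 / 8.45 × 10^-1)^(1/3) = 4.51 × 10^-8 M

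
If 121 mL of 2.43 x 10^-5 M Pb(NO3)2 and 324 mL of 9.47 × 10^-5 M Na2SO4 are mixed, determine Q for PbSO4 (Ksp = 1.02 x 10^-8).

4.56 x 10^-10

Total volume = 121 + 324 = 445 mL.
[Pb^2+] = 2.43 × 10^-5 × (121/445) = 6.607 x 10^-6 M
[SO4^2-] = 9.47 × 10^-5 × (324/445) = 6.895 x 10^-5 M
PbSO4(s) ⇌ Pb^2+ + SO4^2-, so Q = [Pb^2+][SO4^2-]
Q = (6.607 × 10^-6)(6.895 × 10^-5) = 4.56 x 10^-10
Q < Ksp, so no precipitate of PbSO4 forms.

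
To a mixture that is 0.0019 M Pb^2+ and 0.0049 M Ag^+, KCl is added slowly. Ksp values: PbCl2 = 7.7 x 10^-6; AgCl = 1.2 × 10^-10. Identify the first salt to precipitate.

Each salt begins to precipitate when Q = Ksp, i.e. when [Cl^-] reaches its threshold.
For PbCl2: 7.7 x 10^-6 = 0.0019 × [Cl^-]^2  ⇒  [Cl^-] = 6.4 × 10^-2 M.
For AgCl: 1.2 × 10^-10 = 0.0049 × [Cl^-]  ⇒  [Cl^-] = 2.4 × 10^-8 M.
The salt with the lower threshold [Cl^-] precipitates first: AgCl.

AgCl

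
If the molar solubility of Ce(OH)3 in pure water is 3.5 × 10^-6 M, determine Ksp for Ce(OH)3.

Ksp ≈ 4.1 × 10^-21

Ce(OH)3(s) ⇌ Ce^3+ + 3 OH^-
Let s = molar solubility. Then [Ce^3+] = s and [OH^-] = 3s.
Ksp = [Ce^3+][OH^-]^3
So Ksp = s × (3s)^3 = 27s^4
With s = 3.5 x 10^-6: Ksp = 4.1 × 10^-21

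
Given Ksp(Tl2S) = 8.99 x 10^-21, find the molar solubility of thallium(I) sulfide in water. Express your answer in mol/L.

s ≈ 1.31 x 10^-7 M

Tl2S(s) <=> 2 Tl^+ + S^2-
Ksp = [Tl^+]^2[S^2-]
For each mole of Tl2S that dissolves: [Tl^+] = 2s, [S^2-] = s.
Substituting: Ksp = (2s)^2s = 4s^3
s = (8.99 x 10^-21 / 4)^(1/3) = 1.31 x 10^-7 M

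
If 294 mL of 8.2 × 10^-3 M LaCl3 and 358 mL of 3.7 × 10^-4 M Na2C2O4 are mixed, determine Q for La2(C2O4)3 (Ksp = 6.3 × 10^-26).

Q ≈ 1.1 × 10^-16

Total volume = 294 + 358 = 652 mL.
[La^3+] = 8.2 × 10^-3 × (294/652) = 3.70 × 10^-3 M
[C2O4^2-] = 3.7 x 10^-4 × (358/652) = 2.03 x 10^-4 M
La2(C2O4)3(s) ⇌ 2 La^3+ + 3 C2O4^2-, so Q = [La^3+]^2[C2O4^2-]^3
Q = (3.70 × 10^-3)^2(2.03 × 10^-4)^3 = 1.1 x 10^-16
Q > Ksp, so La2(C2O4)3 will precipitate.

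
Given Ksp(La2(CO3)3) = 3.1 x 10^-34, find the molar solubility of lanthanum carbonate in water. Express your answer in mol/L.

s = 7.8 x 10^-8 M

La2(CO3)3(s) ⇌ 2 La^3+(aq) + 3 CO3^2-(aq)
Ksp = [La^3+]^2[CO3^2-]^3
For each mole of La2(CO3)3 that dissolves: [La^3+] = 2s, [CO3^2-] = 3s.
So Ksp = (2s)^2 × (3s)^3 = 108s^5
Solving, s = (3.1 x 10^-34/108)^(1/5) = 7.8 x 10^-8 M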